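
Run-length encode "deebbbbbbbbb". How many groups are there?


Input: deebbbbbbbbb
Scanning for consecutive runs:
  Group 1: 'd' x 1 (positions 0-0)
  Group 2: 'e' x 2 (positions 1-2)
  Group 3: 'b' x 9 (positions 3-11)
Total groups: 3

3


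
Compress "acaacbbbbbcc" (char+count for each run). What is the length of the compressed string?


Input: acaacbbbbbcc
Runs:
  'a' x 1 => "a1"
  'c' x 1 => "c1"
  'a' x 2 => "a2"
  'c' x 1 => "c1"
  'b' x 5 => "b5"
  'c' x 2 => "c2"
Compressed: "a1c1a2c1b5c2"
Compressed length: 12

12


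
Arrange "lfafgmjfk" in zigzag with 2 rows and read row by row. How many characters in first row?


Zigzag "lfafgmjfk" into 2 rows:
Placing characters:
  'l' => row 0
  'f' => row 1
  'a' => row 0
  'f' => row 1
  'g' => row 0
  'm' => row 1
  'j' => row 0
  'f' => row 1
  'k' => row 0
Rows:
  Row 0: "lagjk"
  Row 1: "ffmf"
First row length: 5

5


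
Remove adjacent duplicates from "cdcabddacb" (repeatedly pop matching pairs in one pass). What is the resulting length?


Input: cdcabddacb
Stack-based adjacent duplicate removal:
  Read 'c': push. Stack: c
  Read 'd': push. Stack: cd
  Read 'c': push. Stack: cdc
  Read 'a': push. Stack: cdca
  Read 'b': push. Stack: cdcab
  Read 'd': push. Stack: cdcabd
  Read 'd': matches stack top 'd' => pop. Stack: cdcab
  Read 'a': push. Stack: cdcaba
  Read 'c': push. Stack: cdcabac
  Read 'b': push. Stack: cdcabacb
Final stack: "cdcabacb" (length 8)

8


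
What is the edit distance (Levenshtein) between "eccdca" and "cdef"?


Computing edit distance: "eccdca" -> "cdef"
DP table:
           c    d    e    f
      0    1    2    3    4
  e   1    1    2    2    3
  c   2    1    2    3    3
  c   3    2    2    3    4
  d   4    3    2    3    4
  c   5    4    3    3    4
  a   6    5    4    4    4
Edit distance = dp[6][4] = 4

4


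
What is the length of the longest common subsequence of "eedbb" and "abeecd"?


LCS of "eedbb" and "abeecd"
DP table:
           a    b    e    e    c    d
      0    0    0    0    0    0    0
  e   0    0    0    1    1    1    1
  e   0    0    0    1    2    2    2
  d   0    0    0    1    2    2    3
  b   0    0    1    1    2    2    3
  b   0    0    1    1    2    2    3
LCS length = dp[5][6] = 3

3


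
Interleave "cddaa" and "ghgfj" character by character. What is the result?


Interleaving "cddaa" and "ghgfj":
  Position 0: 'c' from first, 'g' from second => "cg"
  Position 1: 'd' from first, 'h' from second => "dh"
  Position 2: 'd' from first, 'g' from second => "dg"
  Position 3: 'a' from first, 'f' from second => "af"
  Position 4: 'a' from first, 'j' from second => "aj"
Result: cgdhdgafaj

cgdhdgafaj


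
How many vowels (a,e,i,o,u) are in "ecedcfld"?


Input: ecedcfld
Checking each character:
  'e' at position 0: vowel (running total: 1)
  'c' at position 1: consonant
  'e' at position 2: vowel (running total: 2)
  'd' at position 3: consonant
  'c' at position 4: consonant
  'f' at position 5: consonant
  'l' at position 6: consonant
  'd' at position 7: consonant
Total vowels: 2

2


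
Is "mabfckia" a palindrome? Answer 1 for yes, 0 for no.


Input: mabfckia
Reversed: aikcfbam
  Compare pos 0 ('m') with pos 7 ('a'): MISMATCH
  Compare pos 1 ('a') with pos 6 ('i'): MISMATCH
  Compare pos 2 ('b') with pos 5 ('k'): MISMATCH
  Compare pos 3 ('f') with pos 4 ('c'): MISMATCH
Result: not a palindrome

0


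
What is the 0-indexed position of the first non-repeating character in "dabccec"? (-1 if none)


Input: dabccec
Character frequencies:
  'a': 1
  'b': 1
  'c': 3
  'd': 1
  'e': 1
Scanning left to right for freq == 1:
  Position 0 ('d'): unique! => answer = 0

0


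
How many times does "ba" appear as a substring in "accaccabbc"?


Searching for "ba" in "accaccabbc"
Scanning each position:
  Position 0: "ac" => no
  Position 1: "cc" => no
  Position 2: "ca" => no
  Position 3: "ac" => no
  Position 4: "cc" => no
  Position 5: "ca" => no
  Position 6: "ab" => no
  Position 7: "bb" => no
  Position 8: "bc" => no
Total occurrences: 0

0


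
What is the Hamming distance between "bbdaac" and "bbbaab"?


Comparing "bbdaac" and "bbbaab" position by position:
  Position 0: 'b' vs 'b' => same
  Position 1: 'b' vs 'b' => same
  Position 2: 'd' vs 'b' => differ
  Position 3: 'a' vs 'a' => same
  Position 4: 'a' vs 'a' => same
  Position 5: 'c' vs 'b' => differ
Total differences (Hamming distance): 2

2


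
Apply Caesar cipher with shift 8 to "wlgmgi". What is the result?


Caesar cipher: shift "wlgmgi" by 8
  'w' (pos 22) + 8 = pos 4 = 'e'
  'l' (pos 11) + 8 = pos 19 = 't'
  'g' (pos 6) + 8 = pos 14 = 'o'
  'm' (pos 12) + 8 = pos 20 = 'u'
  'g' (pos 6) + 8 = pos 14 = 'o'
  'i' (pos 8) + 8 = pos 16 = 'q'
Result: etouoq

etouoq


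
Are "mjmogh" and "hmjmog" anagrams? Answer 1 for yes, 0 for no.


Strings: "mjmogh", "hmjmog"
Sorted first:  ghjmmo
Sorted second: ghjmmo
Sorted forms match => anagrams

1


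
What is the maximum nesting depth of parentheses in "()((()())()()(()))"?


Input: "()((()())()()(()))"
Tracking depth:
  Position 0 '(': depth becomes 1
  Position 1 ')': depth becomes 0
  Position 2 '(': depth becomes 1
  Position 3 '(': depth becomes 2
  Position 4 '(': depth becomes 3
  Position 5 ')': depth becomes 2
  Position 6 '(': depth becomes 3
  Position 7 ')': depth becomes 2
  Position 8 ')': depth becomes 1
  Position 9 '(': depth becomes 2
  Position 10 ')': depth becomes 1
  Position 11 '(': depth becomes 2
  Position 12 ')': depth becomes 1
  Position 13 '(': depth becomes 2
  Position 14 '(': depth becomes 3
  Position 15 ')': depth becomes 2
  Position 16 ')': depth becomes 1
  Position 17 ')': depth becomes 0
Maximum depth reached: 3

3


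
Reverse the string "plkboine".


Input: plkboine
Reading characters right to left:
  Position 7: 'e'
  Position 6: 'n'
  Position 5: 'i'
  Position 4: 'o'
  Position 3: 'b'
  Position 2: 'k'
  Position 1: 'l'
  Position 0: 'p'
Reversed: eniobklp

eniobklp


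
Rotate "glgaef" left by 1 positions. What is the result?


Input: "glgaef", rotate left by 1
First 1 characters: "g"
Remaining characters: "lgaef"
Concatenate remaining + first: "lgaef" + "g" = "lgaefg"

lgaefg


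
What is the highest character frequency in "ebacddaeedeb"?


Input: ebacddaeedeb
Character counts:
  'a': 2
  'b': 2
  'c': 1
  'd': 3
  'e': 4
Maximum frequency: 4

4


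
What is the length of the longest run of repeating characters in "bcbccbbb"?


Input: "bcbccbbb"
Scanning for longest run:
  Position 1 ('c'): new char, reset run to 1
  Position 2 ('b'): new char, reset run to 1
  Position 3 ('c'): new char, reset run to 1
  Position 4 ('c'): continues run of 'c', length=2
  Position 5 ('b'): new char, reset run to 1
  Position 6 ('b'): continues run of 'b', length=2
  Position 7 ('b'): continues run of 'b', length=3
Longest run: 'b' with length 3

3


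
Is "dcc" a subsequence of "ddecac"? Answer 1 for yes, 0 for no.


Check if "dcc" is a subsequence of "ddecac"
Greedy scan:
  Position 0 ('d'): matches sub[0] = 'd'
  Position 1 ('d'): no match needed
  Position 2 ('e'): no match needed
  Position 3 ('c'): matches sub[1] = 'c'
  Position 4 ('a'): no match needed
  Position 5 ('c'): matches sub[2] = 'c'
All 3 characters matched => is a subsequence

1


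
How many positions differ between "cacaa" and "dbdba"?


Comparing "cacaa" and "dbdba" position by position:
  Position 0: 'c' vs 'd' => DIFFER
  Position 1: 'a' vs 'b' => DIFFER
  Position 2: 'c' vs 'd' => DIFFER
  Position 3: 'a' vs 'b' => DIFFER
  Position 4: 'a' vs 'a' => same
Positions that differ: 4

4


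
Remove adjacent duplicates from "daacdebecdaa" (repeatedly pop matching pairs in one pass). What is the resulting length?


Input: daacdebecdaa
Stack-based adjacent duplicate removal:
  Read 'd': push. Stack: d
  Read 'a': push. Stack: da
  Read 'a': matches stack top 'a' => pop. Stack: d
  Read 'c': push. Stack: dc
  Read 'd': push. Stack: dcd
  Read 'e': push. Stack: dcde
  Read 'b': push. Stack: dcdeb
  Read 'e': push. Stack: dcdebe
  Read 'c': push. Stack: dcdebec
  Read 'd': push. Stack: dcdebecd
  Read 'a': push. Stack: dcdebecda
  Read 'a': matches stack top 'a' => pop. Stack: dcdebecd
Final stack: "dcdebecd" (length 8)

8


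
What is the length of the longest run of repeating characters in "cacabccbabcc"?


Input: "cacabccbabcc"
Scanning for longest run:
  Position 1 ('a'): new char, reset run to 1
  Position 2 ('c'): new char, reset run to 1
  Position 3 ('a'): new char, reset run to 1
  Position 4 ('b'): new char, reset run to 1
  Position 5 ('c'): new char, reset run to 1
  Position 6 ('c'): continues run of 'c', length=2
  Position 7 ('b'): new char, reset run to 1
  Position 8 ('a'): new char, reset run to 1
  Position 9 ('b'): new char, reset run to 1
  Position 10 ('c'): new char, reset run to 1
  Position 11 ('c'): continues run of 'c', length=2
Longest run: 'c' with length 2

2


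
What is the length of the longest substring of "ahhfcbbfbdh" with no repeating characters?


Input: "ahhfcbbfbdh"
Sliding window (track last position of each char):
  Position 0 ('a'): window [0,0] length 1 -- new best
  Position 1 ('h'): window [0,1] length 2 -- new best
  Position 2 ('h'): repeat (last at 1), move window start to 2
  Position 2 ('h'): window [2,2] length 1
  Position 3 ('f'): window [2,3] length 2
  Position 4 ('c'): window [2,4] length 3 -- new best
  Position 5 ('b'): window [2,5] length 4 -- new best
  Position 6 ('b'): repeat (last at 5), move window start to 6
  Position 6 ('b'): window [6,6] length 1
  Position 7 ('f'): window [6,7] length 2
  Position 8 ('b'): repeat (last at 6), move window start to 7
  Position 8 ('b'): window [7,8] length 2
  Position 9 ('d'): window [7,9] length 3
  Position 10 ('h'): window [7,10] length 4
Longest substring with no repeats: "hfcb" with length 4

4


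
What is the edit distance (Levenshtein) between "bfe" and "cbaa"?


Computing edit distance: "bfe" -> "cbaa"
DP table:
           c    b    a    a
      0    1    2    3    4
  b   1    1    1    2    3
  f   2    2    2    2    3
  e   3    3    3    3    3
Edit distance = dp[3][4] = 3

3


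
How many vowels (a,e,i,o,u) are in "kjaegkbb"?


Input: kjaegkbb
Checking each character:
  'k' at position 0: consonant
  'j' at position 1: consonant
  'a' at position 2: vowel (running total: 1)
  'e' at position 3: vowel (running total: 2)
  'g' at position 4: consonant
  'k' at position 5: consonant
  'b' at position 6: consonant
  'b' at position 7: consonant
Total vowels: 2

2


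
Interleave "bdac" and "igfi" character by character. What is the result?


Interleaving "bdac" and "igfi":
  Position 0: 'b' from first, 'i' from second => "bi"
  Position 1: 'd' from first, 'g' from second => "dg"
  Position 2: 'a' from first, 'f' from second => "af"
  Position 3: 'c' from first, 'i' from second => "ci"
Result: bidgafci

bidgafci


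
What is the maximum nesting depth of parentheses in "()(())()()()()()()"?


Input: "()(())()()()()()()"
Tracking depth:
  Position 0 '(': depth becomes 1
  Position 1 ')': depth becomes 0
  Position 2 '(': depth becomes 1
  Position 3 '(': depth becomes 2
  Position 4 ')': depth becomes 1
  Position 5 ')': depth becomes 0
  Position 6 '(': depth becomes 1
  Position 7 ')': depth becomes 0
  Position 8 '(': depth becomes 1
  Position 9 ')': depth becomes 0
  Position 10 '(': depth becomes 1
  Position 11 ')': depth becomes 0
  Position 12 '(': depth becomes 1
  Position 13 ')': depth becomes 0
  Position 14 '(': depth becomes 1
  Position 15 ')': depth becomes 0
  Position 16 '(': depth becomes 1
  Position 17 ')': depth becomes 0
Maximum depth reached: 2

2


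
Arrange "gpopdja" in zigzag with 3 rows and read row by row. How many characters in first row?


Zigzag "gpopdja" into 3 rows:
Placing characters:
  'g' => row 0
  'p' => row 1
  'o' => row 2
  'p' => row 1
  'd' => row 0
  'j' => row 1
  'a' => row 2
Rows:
  Row 0: "gd"
  Row 1: "ppj"
  Row 2: "oa"
First row length: 2

2


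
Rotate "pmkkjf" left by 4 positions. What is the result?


Input: "pmkkjf", rotate left by 4
First 4 characters: "pmkk"
Remaining characters: "jf"
Concatenate remaining + first: "jf" + "pmkk" = "jfpmkk"

jfpmkk


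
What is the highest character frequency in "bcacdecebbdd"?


Input: bcacdecebbdd
Character counts:
  'a': 1
  'b': 3
  'c': 3
  'd': 3
  'e': 2
Maximum frequency: 3

3


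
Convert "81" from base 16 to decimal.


Input: "81" in base 16
Positional expansion:
  Digit '8' (value 8) x 16^1 = 128
  Digit '1' (value 1) x 16^0 = 1
Sum = 129

129


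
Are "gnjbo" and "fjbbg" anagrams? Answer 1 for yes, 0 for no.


Strings: "gnjbo", "fjbbg"
Sorted first:  bgjno
Sorted second: bbfgj
Differ at position 1: 'g' vs 'b' => not anagrams

0


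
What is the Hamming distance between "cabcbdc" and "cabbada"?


Comparing "cabcbdc" and "cabbada" position by position:
  Position 0: 'c' vs 'c' => same
  Position 1: 'a' vs 'a' => same
  Position 2: 'b' vs 'b' => same
  Position 3: 'c' vs 'b' => differ
  Position 4: 'b' vs 'a' => differ
  Position 5: 'd' vs 'd' => same
  Position 6: 'c' vs 'a' => differ
Total differences (Hamming distance): 3

3


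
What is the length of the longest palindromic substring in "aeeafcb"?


Input: "aeeafcb"
Checking substrings for palindromes:
  [0:4] "aeea" (len 4) => palindrome
  [1:3] "ee" (len 2) => palindrome
Longest palindromic substring: "aeea" with length 4

4


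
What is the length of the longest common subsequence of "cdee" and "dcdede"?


LCS of "cdee" and "dcdede"
DP table:
           d    c    d    e    d    e
      0    0    0    0    0    0    0
  c   0    0    1    1    1    1    1
  d   0    1    1    2    2    2    2
  e   0    1    1    2    3    3    3
  e   0    1    1    2    3    3    4
LCS length = dp[4][6] = 4

4


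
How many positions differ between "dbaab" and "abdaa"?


Comparing "dbaab" and "abdaa" position by position:
  Position 0: 'd' vs 'a' => DIFFER
  Position 1: 'b' vs 'b' => same
  Position 2: 'a' vs 'd' => DIFFER
  Position 3: 'a' vs 'a' => same
  Position 4: 'b' vs 'a' => DIFFER
Positions that differ: 3

3


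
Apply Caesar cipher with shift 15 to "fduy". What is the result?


Caesar cipher: shift "fduy" by 15
  'f' (pos 5) + 15 = pos 20 = 'u'
  'd' (pos 3) + 15 = pos 18 = 's'
  'u' (pos 20) + 15 = pos 9 = 'j'
  'y' (pos 24) + 15 = pos 13 = 'n'
Result: usjn

usjn


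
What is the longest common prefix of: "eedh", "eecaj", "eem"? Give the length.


Words: eedh, eecaj, eem
  Position 0: all 'e' => match
  Position 1: all 'e' => match
  Position 2: ('d', 'c', 'm') => mismatch, stop
LCP = "ee" (length 2)

2


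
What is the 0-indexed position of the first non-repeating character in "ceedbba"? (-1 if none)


Input: ceedbba
Character frequencies:
  'a': 1
  'b': 2
  'c': 1
  'd': 1
  'e': 2
Scanning left to right for freq == 1:
  Position 0 ('c'): unique! => answer = 0

0


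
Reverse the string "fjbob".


Input: fjbob
Reading characters right to left:
  Position 4: 'b'
  Position 3: 'o'
  Position 2: 'b'
  Position 1: 'j'
  Position 0: 'f'
Reversed: bobjf

bobjf


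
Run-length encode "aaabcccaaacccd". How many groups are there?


Input: aaabcccaaacccd
Scanning for consecutive runs:
  Group 1: 'a' x 3 (positions 0-2)
  Group 2: 'b' x 1 (positions 3-3)
  Group 3: 'c' x 3 (positions 4-6)
  Group 4: 'a' x 3 (positions 7-9)
  Group 5: 'c' x 3 (positions 10-12)
  Group 6: 'd' x 1 (positions 13-13)
Total groups: 6

6


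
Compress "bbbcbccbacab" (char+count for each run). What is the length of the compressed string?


Input: bbbcbccbacab
Runs:
  'b' x 3 => "b3"
  'c' x 1 => "c1"
  'b' x 1 => "b1"
  'c' x 2 => "c2"
  'b' x 1 => "b1"
  'a' x 1 => "a1"
  'c' x 1 => "c1"
  'a' x 1 => "a1"
  'b' x 1 => "b1"
Compressed: "b3c1b1c2b1a1c1a1b1"
Compressed length: 18

18


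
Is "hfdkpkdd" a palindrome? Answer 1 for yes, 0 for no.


Input: hfdkpkdd
Reversed: ddkpkdfh
  Compare pos 0 ('h') with pos 7 ('d'): MISMATCH
  Compare pos 1 ('f') with pos 6 ('d'): MISMATCH
  Compare pos 2 ('d') with pos 5 ('k'): MISMATCH
  Compare pos 3 ('k') with pos 4 ('p'): MISMATCH
Result: not a palindrome

0


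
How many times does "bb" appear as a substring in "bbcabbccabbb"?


Searching for "bb" in "bbcabbccabbb"
Scanning each position:
  Position 0: "bb" => MATCH
  Position 1: "bc" => no
  Position 2: "ca" => no
  Position 3: "ab" => no
  Position 4: "bb" => MATCH
  Position 5: "bc" => no
  Position 6: "cc" => no
  Position 7: "ca" => no
  Position 8: "ab" => no
  Position 9: "bb" => MATCH
  Position 10: "bb" => MATCH
Total occurrences: 4

4


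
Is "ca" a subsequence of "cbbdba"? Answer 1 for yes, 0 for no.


Check if "ca" is a subsequence of "cbbdba"
Greedy scan:
  Position 0 ('c'): matches sub[0] = 'c'
  Position 1 ('b'): no match needed
  Position 2 ('b'): no match needed
  Position 3 ('d'): no match needed
  Position 4 ('b'): no match needed
  Position 5 ('a'): matches sub[1] = 'a'
All 2 characters matched => is a subsequence

1


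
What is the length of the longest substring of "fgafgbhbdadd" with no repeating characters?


Input: "fgafgbhbdadd"
Sliding window (track last position of each char):
  Position 0 ('f'): window [0,0] length 1 -- new best
  Position 1 ('g'): window [0,1] length 2 -- new best
  Position 2 ('a'): window [0,2] length 3 -- new best
  Position 3 ('f'): repeat (last at 0), move window start to 1
  Position 3 ('f'): window [1,3] length 3
  Position 4 ('g'): repeat (last at 1), move window start to 2
  Position 4 ('g'): window [2,4] length 3
  Position 5 ('b'): window [2,5] length 4 -- new best
  Position 6 ('h'): window [2,6] length 5 -- new best
  Position 7 ('b'): repeat (last at 5), move window start to 6
  Position 7 ('b'): window [6,7] length 2
  Position 8 ('d'): window [6,8] length 3
  Position 9 ('a'): window [6,9] length 4
  Position 10 ('d'): repeat (last at 8), move window start to 9
  Position 10 ('d'): window [9,10] length 2
  Position 11 ('d'): repeat (last at 10), move window start to 11
  Position 11 ('d'): window [11,11] length 1
Longest substring with no repeats: "afgbh" with length 5

5


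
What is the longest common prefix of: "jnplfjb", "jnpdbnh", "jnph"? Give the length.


Words: jnplfjb, jnpdbnh, jnph
  Position 0: all 'j' => match
  Position 1: all 'n' => match
  Position 2: all 'p' => match
  Position 3: ('l', 'd', 'h') => mismatch, stop
LCP = "jnp" (length 3)

3


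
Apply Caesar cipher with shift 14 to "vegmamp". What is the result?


Caesar cipher: shift "vegmamp" by 14
  'v' (pos 21) + 14 = pos 9 = 'j'
  'e' (pos 4) + 14 = pos 18 = 's'
  'g' (pos 6) + 14 = pos 20 = 'u'
  'm' (pos 12) + 14 = pos 0 = 'a'
  'a' (pos 0) + 14 = pos 14 = 'o'
  'm' (pos 12) + 14 = pos 0 = 'a'
  'p' (pos 15) + 14 = pos 3 = 'd'
Result: jsuaoad

jsuaoad


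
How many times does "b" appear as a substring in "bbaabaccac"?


Searching for "b" in "bbaabaccac"
Scanning each position:
  Position 0: "b" => MATCH
  Position 1: "b" => MATCH
  Position 2: "a" => no
  Position 3: "a" => no
  Position 4: "b" => MATCH
  Position 5: "a" => no
  Position 6: "c" => no
  Position 7: "c" => no
  Position 8: "a" => no
  Position 9: "c" => no
Total occurrences: 3

3


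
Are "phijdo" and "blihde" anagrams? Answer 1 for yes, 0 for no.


Strings: "phijdo", "blihde"
Sorted first:  dhijop
Sorted second: bdehil
Differ at position 0: 'd' vs 'b' => not anagrams

0


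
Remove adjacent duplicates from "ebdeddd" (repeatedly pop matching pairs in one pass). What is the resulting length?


Input: ebdeddd
Stack-based adjacent duplicate removal:
  Read 'e': push. Stack: e
  Read 'b': push. Stack: eb
  Read 'd': push. Stack: ebd
  Read 'e': push. Stack: ebde
  Read 'd': push. Stack: ebded
  Read 'd': matches stack top 'd' => pop. Stack: ebde
  Read 'd': push. Stack: ebded
Final stack: "ebded" (length 5)

5


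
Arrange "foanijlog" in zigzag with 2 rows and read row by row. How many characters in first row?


Zigzag "foanijlog" into 2 rows:
Placing characters:
  'f' => row 0
  'o' => row 1
  'a' => row 0
  'n' => row 1
  'i' => row 0
  'j' => row 1
  'l' => row 0
  'o' => row 1
  'g' => row 0
Rows:
  Row 0: "failg"
  Row 1: "onjo"
First row length: 5

5


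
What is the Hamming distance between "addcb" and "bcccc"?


Comparing "addcb" and "bcccc" position by position:
  Position 0: 'a' vs 'b' => differ
  Position 1: 'd' vs 'c' => differ
  Position 2: 'd' vs 'c' => differ
  Position 3: 'c' vs 'c' => same
  Position 4: 'b' vs 'c' => differ
Total differences (Hamming distance): 4

4


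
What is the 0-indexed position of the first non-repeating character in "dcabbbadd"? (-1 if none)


Input: dcabbbadd
Character frequencies:
  'a': 2
  'b': 3
  'c': 1
  'd': 3
Scanning left to right for freq == 1:
  Position 0 ('d'): freq=3, skip
  Position 1 ('c'): unique! => answer = 1

1


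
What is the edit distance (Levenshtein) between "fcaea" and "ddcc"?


Computing edit distance: "fcaea" -> "ddcc"
DP table:
           d    d    c    c
      0    1    2    3    4
  f   1    1    2    3    4
  c   2    2    2    2    3
  a   3    3    3    3    3
  e   4    4    4    4    4
  a   5    5    5    5    5
Edit distance = dp[5][4] = 5

5


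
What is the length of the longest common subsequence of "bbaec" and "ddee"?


LCS of "bbaec" and "ddee"
DP table:
           d    d    e    e
      0    0    0    0    0
  b   0    0    0    0    0
  b   0    0    0    0    0
  a   0    0    0    0    0
  e   0    0    0    1    1
  c   0    0    0    1    1
LCS length = dp[5][4] = 1

1


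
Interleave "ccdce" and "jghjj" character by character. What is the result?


Interleaving "ccdce" and "jghjj":
  Position 0: 'c' from first, 'j' from second => "cj"
  Position 1: 'c' from first, 'g' from second => "cg"
  Position 2: 'd' from first, 'h' from second => "dh"
  Position 3: 'c' from first, 'j' from second => "cj"
  Position 4: 'e' from first, 'j' from second => "ej"
Result: cjcgdhcjej

cjcgdhcjej


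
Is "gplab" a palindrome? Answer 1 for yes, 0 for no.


Input: gplab
Reversed: balpg
  Compare pos 0 ('g') with pos 4 ('b'): MISMATCH
  Compare pos 1 ('p') with pos 3 ('a'): MISMATCH
Result: not a palindrome

0


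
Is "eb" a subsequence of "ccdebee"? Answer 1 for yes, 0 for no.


Check if "eb" is a subsequence of "ccdebee"
Greedy scan:
  Position 0 ('c'): no match needed
  Position 1 ('c'): no match needed
  Position 2 ('d'): no match needed
  Position 3 ('e'): matches sub[0] = 'e'
  Position 4 ('b'): matches sub[1] = 'b'
  Position 5 ('e'): no match needed
  Position 6 ('e'): no match needed
All 2 characters matched => is a subsequence

1


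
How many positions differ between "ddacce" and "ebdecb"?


Comparing "ddacce" and "ebdecb" position by position:
  Position 0: 'd' vs 'e' => DIFFER
  Position 1: 'd' vs 'b' => DIFFER
  Position 2: 'a' vs 'd' => DIFFER
  Position 3: 'c' vs 'e' => DIFFER
  Position 4: 'c' vs 'c' => same
  Position 5: 'e' vs 'b' => DIFFER
Positions that differ: 5

5


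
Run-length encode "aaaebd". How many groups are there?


Input: aaaebd
Scanning for consecutive runs:
  Group 1: 'a' x 3 (positions 0-2)
  Group 2: 'e' x 1 (positions 3-3)
  Group 3: 'b' x 1 (positions 4-4)
  Group 4: 'd' x 1 (positions 5-5)
Total groups: 4

4


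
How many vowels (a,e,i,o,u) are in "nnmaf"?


Input: nnmaf
Checking each character:
  'n' at position 0: consonant
  'n' at position 1: consonant
  'm' at position 2: consonant
  'a' at position 3: vowel (running total: 1)
  'f' at position 4: consonant
Total vowels: 1

1


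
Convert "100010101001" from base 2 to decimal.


Input: "100010101001" in base 2
Positional expansion:
  Digit '1' (value 1) x 2^11 = 2048
  Digit '0' (value 0) x 2^10 = 0
  Digit '0' (value 0) x 2^9 = 0
  Digit '0' (value 0) x 2^8 = 0
  Digit '1' (value 1) x 2^7 = 128
  Digit '0' (value 0) x 2^6 = 0
  Digit '1' (value 1) x 2^5 = 32
  Digit '0' (value 0) x 2^4 = 0
  Digit '1' (value 1) x 2^3 = 8
  Digit '0' (value 0) x 2^2 = 0
  Digit '0' (value 0) x 2^1 = 0
  Digit '1' (value 1) x 2^0 = 1
Sum = 2217

2217


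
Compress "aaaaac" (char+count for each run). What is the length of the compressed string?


Input: aaaaac
Runs:
  'a' x 5 => "a5"
  'c' x 1 => "c1"
Compressed: "a5c1"
Compressed length: 4

4


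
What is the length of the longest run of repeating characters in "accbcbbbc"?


Input: "accbcbbbc"
Scanning for longest run:
  Position 1 ('c'): new char, reset run to 1
  Position 2 ('c'): continues run of 'c', length=2
  Position 3 ('b'): new char, reset run to 1
  Position 4 ('c'): new char, reset run to 1
  Position 5 ('b'): new char, reset run to 1
  Position 6 ('b'): continues run of 'b', length=2
  Position 7 ('b'): continues run of 'b', length=3
  Position 8 ('c'): new char, reset run to 1
Longest run: 'b' with length 3

3


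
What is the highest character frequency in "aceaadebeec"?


Input: aceaadebeec
Character counts:
  'a': 3
  'b': 1
  'c': 2
  'd': 1
  'e': 4
Maximum frequency: 4

4


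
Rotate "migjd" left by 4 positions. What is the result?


Input: "migjd", rotate left by 4
First 4 characters: "migj"
Remaining characters: "d"
Concatenate remaining + first: "d" + "migj" = "dmigj"

dmigj


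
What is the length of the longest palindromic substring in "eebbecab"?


Input: "eebbecab"
Checking substrings for palindromes:
  [1:5] "ebbe" (len 4) => palindrome
  [0:2] "ee" (len 2) => palindrome
  [2:4] "bb" (len 2) => palindrome
Longest palindromic substring: "ebbe" with length 4

4


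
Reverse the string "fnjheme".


Input: fnjheme
Reading characters right to left:
  Position 6: 'e'
  Position 5: 'm'
  Position 4: 'e'
  Position 3: 'h'
  Position 2: 'j'
  Position 1: 'n'
  Position 0: 'f'
Reversed: emehjnf

emehjnf


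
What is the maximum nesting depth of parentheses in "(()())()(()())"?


Input: "(()())()(()())"
Tracking depth:
  Position 0 '(': depth becomes 1
  Position 1 '(': depth becomes 2
  Position 2 ')': depth becomes 1
  Position 3 '(': depth becomes 2
  Position 4 ')': depth becomes 1
  Position 5 ')': depth becomes 0
  Position 6 '(': depth becomes 1
  Position 7 ')': depth becomes 0
  Position 8 '(': depth becomes 1
  Position 9 '(': depth becomes 2
  Position 10 ')': depth becomes 1
  Position 11 '(': depth becomes 2
  Position 12 ')': depth becomes 1
  Position 13 ')': depth becomes 0
Maximum depth reached: 2

2


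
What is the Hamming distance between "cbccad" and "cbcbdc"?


Comparing "cbccad" and "cbcbdc" position by position:
  Position 0: 'c' vs 'c' => same
  Position 1: 'b' vs 'b' => same
  Position 2: 'c' vs 'c' => same
  Position 3: 'c' vs 'b' => differ
  Position 4: 'a' vs 'd' => differ
  Position 5: 'd' vs 'c' => differ
Total differences (Hamming distance): 3

3


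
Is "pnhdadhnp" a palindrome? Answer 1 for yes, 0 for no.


Input: pnhdadhnp
Reversed: pnhdadhnp
  Compare pos 0 ('p') with pos 8 ('p'): match
  Compare pos 1 ('n') with pos 7 ('n'): match
  Compare pos 2 ('h') with pos 6 ('h'): match
  Compare pos 3 ('d') with pos 5 ('d'): match
Result: palindrome

1


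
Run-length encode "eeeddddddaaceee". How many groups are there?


Input: eeeddddddaaceee
Scanning for consecutive runs:
  Group 1: 'e' x 3 (positions 0-2)
  Group 2: 'd' x 6 (positions 3-8)
  Group 3: 'a' x 2 (positions 9-10)
  Group 4: 'c' x 1 (positions 11-11)
  Group 5: 'e' x 3 (positions 12-14)
Total groups: 5

5


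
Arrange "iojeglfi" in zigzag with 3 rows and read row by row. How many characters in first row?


Zigzag "iojeglfi" into 3 rows:
Placing characters:
  'i' => row 0
  'o' => row 1
  'j' => row 2
  'e' => row 1
  'g' => row 0
  'l' => row 1
  'f' => row 2
  'i' => row 1
Rows:
  Row 0: "ig"
  Row 1: "oeli"
  Row 2: "jf"
First row length: 2

2


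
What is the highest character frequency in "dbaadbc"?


Input: dbaadbc
Character counts:
  'a': 2
  'b': 2
  'c': 1
  'd': 2
Maximum frequency: 2

2


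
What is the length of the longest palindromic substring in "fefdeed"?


Input: "fefdeed"
Checking substrings for palindromes:
  [3:7] "deed" (len 4) => palindrome
  [0:3] "fef" (len 3) => palindrome
  [4:6] "ee" (len 2) => palindrome
Longest palindromic substring: "deed" with length 4

4


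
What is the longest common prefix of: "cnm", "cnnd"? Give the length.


Words: cnm, cnnd
  Position 0: all 'c' => match
  Position 1: all 'n' => match
  Position 2: ('m', 'n') => mismatch, stop
LCP = "cn" (length 2)

2


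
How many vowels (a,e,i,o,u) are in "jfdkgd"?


Input: jfdkgd
Checking each character:
  'j' at position 0: consonant
  'f' at position 1: consonant
  'd' at position 2: consonant
  'k' at position 3: consonant
  'g' at position 4: consonant
  'd' at position 5: consonant
Total vowels: 0

0


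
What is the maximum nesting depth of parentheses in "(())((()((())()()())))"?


Input: "(())((()((())()()())))"
Tracking depth:
  Position 0 '(': depth becomes 1
  Position 1 '(': depth becomes 2
  Position 2 ')': depth becomes 1
  Position 3 ')': depth becomes 0
  Position 4 '(': depth becomes 1
  Position 5 '(': depth becomes 2
  Position 6 '(': depth becomes 3
  Position 7 ')': depth becomes 2
  Position 8 '(': depth becomes 3
  Position 9 '(': depth becomes 4
  Position 10 '(': depth becomes 5
  Position 11 ')': depth becomes 4
  Position 12 ')': depth becomes 3
  Position 13 '(': depth becomes 4
  Position 14 ')': depth becomes 3
  Position 15 '(': depth becomes 4
  Position 16 ')': depth becomes 3
  Position 17 '(': depth becomes 4
  Position 18 ')': depth becomes 3
  Position 19 ')': depth becomes 2
  Position 20 ')': depth becomes 1
  Position 21 ')': depth becomes 0
Maximum depth reached: 5

5


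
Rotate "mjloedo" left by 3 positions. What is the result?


Input: "mjloedo", rotate left by 3
First 3 characters: "mjl"
Remaining characters: "oedo"
Concatenate remaining + first: "oedo" + "mjl" = "oedomjl"

oedomjl


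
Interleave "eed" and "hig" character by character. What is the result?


Interleaving "eed" and "hig":
  Position 0: 'e' from first, 'h' from second => "eh"
  Position 1: 'e' from first, 'i' from second => "ei"
  Position 2: 'd' from first, 'g' from second => "dg"
Result: eheidg

eheidg


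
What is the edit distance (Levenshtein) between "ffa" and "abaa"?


Computing edit distance: "ffa" -> "abaa"
DP table:
           a    b    a    a
      0    1    2    3    4
  f   1    1    2    3    4
  f   2    2    2    3    4
  a   3    2    3    2    3
Edit distance = dp[3][4] = 3

3


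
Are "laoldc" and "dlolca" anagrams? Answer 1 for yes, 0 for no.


Strings: "laoldc", "dlolca"
Sorted first:  acdllo
Sorted second: acdllo
Sorted forms match => anagrams

1


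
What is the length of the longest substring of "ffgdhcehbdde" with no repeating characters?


Input: "ffgdhcehbdde"
Sliding window (track last position of each char):
  Position 0 ('f'): window [0,0] length 1 -- new best
  Position 1 ('f'): repeat (last at 0), move window start to 1
  Position 1 ('f'): window [1,1] length 1
  Position 2 ('g'): window [1,2] length 2 -- new best
  Position 3 ('d'): window [1,3] length 3 -- new best
  Position 4 ('h'): window [1,4] length 4 -- new best
  Position 5 ('c'): window [1,5] length 5 -- new best
  Position 6 ('e'): window [1,6] length 6 -- new best
  Position 7 ('h'): repeat (last at 4), move window start to 5
  Position 7 ('h'): window [5,7] length 3
  Position 8 ('b'): window [5,8] length 4
  Position 9 ('d'): window [5,9] length 5
  Position 10 ('d'): repeat (last at 9), move window start to 10
  Position 10 ('d'): window [10,10] length 1
  Position 11 ('e'): window [10,11] length 2
Longest substring with no repeats: "fgdhce" with length 6

6


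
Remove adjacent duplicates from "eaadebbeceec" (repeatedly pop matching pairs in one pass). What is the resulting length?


Input: eaadebbeceec
Stack-based adjacent duplicate removal:
  Read 'e': push. Stack: e
  Read 'a': push. Stack: ea
  Read 'a': matches stack top 'a' => pop. Stack: e
  Read 'd': push. Stack: ed
  Read 'e': push. Stack: ede
  Read 'b': push. Stack: edeb
  Read 'b': matches stack top 'b' => pop. Stack: ede
  Read 'e': matches stack top 'e' => pop. Stack: ed
  Read 'c': push. Stack: edc
  Read 'e': push. Stack: edce
  Read 'e': matches stack top 'e' => pop. Stack: edc
  Read 'c': matches stack top 'c' => pop. Stack: ed
Final stack: "ed" (length 2)

2


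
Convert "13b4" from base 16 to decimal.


Input: "13b4" in base 16
Positional expansion:
  Digit '1' (value 1) x 16^3 = 4096
  Digit '3' (value 3) x 16^2 = 768
  Digit 'b' (value 11) x 16^1 = 176
  Digit '4' (value 4) x 16^0 = 4
Sum = 5044

5044


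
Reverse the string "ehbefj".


Input: ehbefj
Reading characters right to left:
  Position 5: 'j'
  Position 4: 'f'
  Position 3: 'e'
  Position 2: 'b'
  Position 1: 'h'
  Position 0: 'e'
Reversed: jfebhe

jfebhe


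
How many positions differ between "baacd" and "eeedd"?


Comparing "baacd" and "eeedd" position by position:
  Position 0: 'b' vs 'e' => DIFFER
  Position 1: 'a' vs 'e' => DIFFER
  Position 2: 'a' vs 'e' => DIFFER
  Position 3: 'c' vs 'd' => DIFFER
  Position 4: 'd' vs 'd' => same
Positions that differ: 4

4


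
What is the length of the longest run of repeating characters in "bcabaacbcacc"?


Input: "bcabaacbcacc"
Scanning for longest run:
  Position 1 ('c'): new char, reset run to 1
  Position 2 ('a'): new char, reset run to 1
  Position 3 ('b'): new char, reset run to 1
  Position 4 ('a'): new char, reset run to 1
  Position 5 ('a'): continues run of 'a', length=2
  Position 6 ('c'): new char, reset run to 1
  Position 7 ('b'): new char, reset run to 1
  Position 8 ('c'): new char, reset run to 1
  Position 9 ('a'): new char, reset run to 1
  Position 10 ('c'): new char, reset run to 1
  Position 11 ('c'): continues run of 'c', length=2
Longest run: 'a' with length 2

2


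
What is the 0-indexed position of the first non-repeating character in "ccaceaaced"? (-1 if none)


Input: ccaceaaced
Character frequencies:
  'a': 3
  'c': 4
  'd': 1
  'e': 2
Scanning left to right for freq == 1:
  Position 0 ('c'): freq=4, skip
  Position 1 ('c'): freq=4, skip
  Position 2 ('a'): freq=3, skip
  Position 3 ('c'): freq=4, skip
  Position 4 ('e'): freq=2, skip
  Position 5 ('a'): freq=3, skip
  Position 6 ('a'): freq=3, skip
  Position 7 ('c'): freq=4, skip
  Position 8 ('e'): freq=2, skip
  Position 9 ('d'): unique! => answer = 9

9


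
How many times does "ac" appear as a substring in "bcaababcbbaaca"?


Searching for "ac" in "bcaababcbbaaca"
Scanning each position:
  Position 0: "bc" => no
  Position 1: "ca" => no
  Position 2: "aa" => no
  Position 3: "ab" => no
  Position 4: "ba" => no
  Position 5: "ab" => no
  Position 6: "bc" => no
  Position 7: "cb" => no
  Position 8: "bb" => no
  Position 9: "ba" => no
  Position 10: "aa" => no
  Position 11: "ac" => MATCH
  Position 12: "ca" => no
Total occurrences: 1

1


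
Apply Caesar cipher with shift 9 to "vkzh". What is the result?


Caesar cipher: shift "vkzh" by 9
  'v' (pos 21) + 9 = pos 4 = 'e'
  'k' (pos 10) + 9 = pos 19 = 't'
  'z' (pos 25) + 9 = pos 8 = 'i'
  'h' (pos 7) + 9 = pos 16 = 'q'
Result: etiq

etiq


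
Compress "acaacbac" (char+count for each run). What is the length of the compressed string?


Input: acaacbac
Runs:
  'a' x 1 => "a1"
  'c' x 1 => "c1"
  'a' x 2 => "a2"
  'c' x 1 => "c1"
  'b' x 1 => "b1"
  'a' x 1 => "a1"
  'c' x 1 => "c1"
Compressed: "a1c1a2c1b1a1c1"
Compressed length: 14

14


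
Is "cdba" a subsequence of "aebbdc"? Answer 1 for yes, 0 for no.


Check if "cdba" is a subsequence of "aebbdc"
Greedy scan:
  Position 0 ('a'): no match needed
  Position 1 ('e'): no match needed
  Position 2 ('b'): no match needed
  Position 3 ('b'): no match needed
  Position 4 ('d'): no match needed
  Position 5 ('c'): matches sub[0] = 'c'
Only matched 1/4 characters => not a subsequence

0


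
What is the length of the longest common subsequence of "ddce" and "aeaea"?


LCS of "ddce" and "aeaea"
DP table:
           a    e    a    e    a
      0    0    0    0    0    0
  d   0    0    0    0    0    0
  d   0    0    0    0    0    0
  c   0    0    0    0    0    0
  e   0    0    1    1    1    1
LCS length = dp[4][5] = 1

1


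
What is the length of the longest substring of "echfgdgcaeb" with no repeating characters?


Input: "echfgdgcaeb"
Sliding window (track last position of each char):
  Position 0 ('e'): window [0,0] length 1 -- new best
  Position 1 ('c'): window [0,1] length 2 -- new best
  Position 2 ('h'): window [0,2] length 3 -- new best
  Position 3 ('f'): window [0,3] length 4 -- new best
  Position 4 ('g'): window [0,4] length 5 -- new best
  Position 5 ('d'): window [0,5] length 6 -- new best
  Position 6 ('g'): repeat (last at 4), move window start to 5
  Position 6 ('g'): window [5,6] length 2
  Position 7 ('c'): window [5,7] length 3
  Position 8 ('a'): window [5,8] length 4
  Position 9 ('e'): window [5,9] length 5
  Position 10 ('b'): window [5,10] length 6
Longest substring with no repeats: "echfgd" with length 6

6


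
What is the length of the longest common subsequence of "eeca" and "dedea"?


LCS of "eeca" and "dedea"
DP table:
           d    e    d    e    a
      0    0    0    0    0    0
  e   0    0    1    1    1    1
  e   0    0    1    1    2    2
  c   0    0    1    1    2    2
  a   0    0    1    1    2    3
LCS length = dp[4][5] = 3

3


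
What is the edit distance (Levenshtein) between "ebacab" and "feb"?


Computing edit distance: "ebacab" -> "feb"
DP table:
           f    e    b
      0    1    2    3
  e   1    1    1    2
  b   2    2    2    1
  a   3    3    3    2
  c   4    4    4    3
  a   5    5    5    4
  b   6    6    6    5
Edit distance = dp[6][3] = 5

5


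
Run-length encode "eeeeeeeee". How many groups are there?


Input: eeeeeeeee
Scanning for consecutive runs:
  Group 1: 'e' x 9 (positions 0-8)
Total groups: 1

1


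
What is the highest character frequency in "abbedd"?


Input: abbedd
Character counts:
  'a': 1
  'b': 2
  'd': 2
  'e': 1
Maximum frequency: 2

2


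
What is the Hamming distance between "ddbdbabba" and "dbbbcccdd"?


Comparing "ddbdbabba" and "dbbbcccdd" position by position:
  Position 0: 'd' vs 'd' => same
  Position 1: 'd' vs 'b' => differ
  Position 2: 'b' vs 'b' => same
  Position 3: 'd' vs 'b' => differ
  Position 4: 'b' vs 'c' => differ
  Position 5: 'a' vs 'c' => differ
  Position 6: 'b' vs 'c' => differ
  Position 7: 'b' vs 'd' => differ
  Position 8: 'a' vs 'd' => differ
Total differences (Hamming distance): 7

7


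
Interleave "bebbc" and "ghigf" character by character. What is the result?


Interleaving "bebbc" and "ghigf":
  Position 0: 'b' from first, 'g' from second => "bg"
  Position 1: 'e' from first, 'h' from second => "eh"
  Position 2: 'b' from first, 'i' from second => "bi"
  Position 3: 'b' from first, 'g' from second => "bg"
  Position 4: 'c' from first, 'f' from second => "cf"
Result: bgehbibgcf

bgehbibgcf


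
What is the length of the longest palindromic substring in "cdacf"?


Input: "cdacf"
Checking substrings for palindromes:
  No multi-char palindromic substrings found
Longest palindromic substring: "c" with length 1

1


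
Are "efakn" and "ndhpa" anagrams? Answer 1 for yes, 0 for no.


Strings: "efakn", "ndhpa"
Sorted first:  aefkn
Sorted second: adhnp
Differ at position 1: 'e' vs 'd' => not anagrams

0


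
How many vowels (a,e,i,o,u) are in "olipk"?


Input: olipk
Checking each character:
  'o' at position 0: vowel (running total: 1)
  'l' at position 1: consonant
  'i' at position 2: vowel (running total: 2)
  'p' at position 3: consonant
  'k' at position 4: consonant
Total vowels: 2

2


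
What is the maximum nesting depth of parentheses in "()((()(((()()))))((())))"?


Input: "()((()(((()()))))((())))"
Tracking depth:
  Position 0 '(': depth becomes 1
  Position 1 ')': depth becomes 0
  Position 2 '(': depth becomes 1
  Position 3 '(': depth becomes 2
  Position 4 '(': depth becomes 3
  Position 5 ')': depth becomes 2
  Position 6 '(': depth becomes 3
  Position 7 '(': depth becomes 4
  Position 8 '(': depth becomes 5
  Position 9 '(': depth becomes 6
  Position 10 ')': depth becomes 5
  Position 11 '(': depth becomes 6
  Position 12 ')': depth becomes 5
  Position 13 ')': depth becomes 4
  Position 14 ')': depth becomes 3
  Position 15 ')': depth becomes 2
  Position 16 ')': depth becomes 1
  Position 17 '(': depth becomes 2
  Position 18 '(': depth becomes 3
  Position 19 '(': depth becomes 4
  Position 20 ')': depth becomes 3
  Position 21 ')': depth becomes 2
  Position 22 ')': depth becomes 1
  Position 23 ')': depth becomes 0
Maximum depth reached: 6

6
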